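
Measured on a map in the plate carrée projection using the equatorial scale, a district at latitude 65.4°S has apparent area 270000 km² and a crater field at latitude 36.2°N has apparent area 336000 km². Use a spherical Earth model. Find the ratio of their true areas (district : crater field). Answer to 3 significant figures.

Plate carrée has h = 1 and k = sec φ, giving areal scale sec φ; true area = (apparent area) · cos φ.
True area of district: 270000 × cos(65.4°) = 270000 × 0.4163 = 112400 km².
True area of crater field: 336000 × cos(36.2°) = 336000 × 0.8070 = 271100 km².
Ratio = 112400 / 271100 ≈ 0.415.

0.415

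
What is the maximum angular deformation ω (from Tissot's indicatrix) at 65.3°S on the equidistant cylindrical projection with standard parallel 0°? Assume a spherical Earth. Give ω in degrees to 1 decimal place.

In the plate carrée (x = Rλ, y = Rφ), meridians are true-scale (h = 1) and parallels are stretched by k = sec φ.
At 65.3°: h = 1.000, k = 2.393; principal scales a = 2.393, b = 1.000.
sin(ω/2) = (a − b)/(a + b) = 1.393/3.393 = 0.4106, so ω = 2 arcsin(0.4106) ≈ 48.5°.

48.5°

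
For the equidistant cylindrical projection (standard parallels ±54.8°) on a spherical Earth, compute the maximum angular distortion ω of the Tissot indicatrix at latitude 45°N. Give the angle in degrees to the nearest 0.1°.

11.7°

With standard parallel φ₀ = 54.8°, the equirectangular projection gives x = Rλ cos φ₀, y = Rφ, so h = 1 and k = cos 54.8° / cos φ.
At 45°: h = 1.000, k = 0.8152; principal scales a = 1.000, b = 0.8152.
sin(ω/2) = (a − b)/(a + b) = 0.1848/1.815 = 0.1018, so ω = 2 arcsin(0.1018) ≈ 11.7°.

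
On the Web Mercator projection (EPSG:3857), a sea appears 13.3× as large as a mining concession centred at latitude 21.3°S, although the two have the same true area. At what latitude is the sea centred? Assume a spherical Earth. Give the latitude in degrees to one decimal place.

For equal true areas on Mercator, apparent areas scale as sec²φ, so the ratio is cos²φ₂ / cos²φ₁.
cos²φ₂ / cos²φ₁ = 13.3  ⇒  cos φ₁ = cos 21.3° / √13.3 = 0.9317/3.647 = 0.2555.
φ₁ = arccos(0.2555) ≈ 75.2°.

75.2°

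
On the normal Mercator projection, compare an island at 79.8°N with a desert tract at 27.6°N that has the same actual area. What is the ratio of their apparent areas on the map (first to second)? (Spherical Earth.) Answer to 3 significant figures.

On Mercator, area is exaggerated by sec²φ = 1/cos²φ.
At 79.8°: sec²(79.8°) = 1/0.1771² = 31.89.
At 27.6°: sec²(27.6°) = 1/0.8862² = 1.273.
Ratio = 31.89/1.273 = cos²(27.6°)/cos²(79.8°) ≈ 25.0.

25.0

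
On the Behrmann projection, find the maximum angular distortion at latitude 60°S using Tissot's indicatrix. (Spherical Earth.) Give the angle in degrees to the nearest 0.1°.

Behrmann is a cylindrical equal-area projection with standard parallels at ±30°. Cylindrical equal-area (φ₀ = 30°): h = cos φ / cos 30° along meridians, k = cos 30° / cos φ along parallels; h·k = 1.
At 60°: h = 0.5774, k = 1.732; principal scales a = 1.732, b = 0.5774.
sin(ω/2) = (a − b)/(a + b) = 1.155/2.309 = 0.5000, so ω = 2 arcsin(0.5000) ≈ 60.0°.

60.0°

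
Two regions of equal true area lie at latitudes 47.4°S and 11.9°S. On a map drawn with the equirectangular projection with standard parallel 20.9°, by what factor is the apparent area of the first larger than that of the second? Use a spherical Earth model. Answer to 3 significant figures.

1.45

In the equirectangular projection with standard parallel φ₀ = 20.9° (x = Rλ cos φ₀, y = Rφ), meridians are true-scale (h = 1) and the parallel scale is k = cos φ₀ / cos φ.
Areal scale at 47.4°: h·k = 1.000 × 1.380 = 1.380.
Areal scale at 11.9°: h·k = 1.000 × 0.9547 = 0.9547.
Ratio = 1.380/0.9547 ≈ 1.45.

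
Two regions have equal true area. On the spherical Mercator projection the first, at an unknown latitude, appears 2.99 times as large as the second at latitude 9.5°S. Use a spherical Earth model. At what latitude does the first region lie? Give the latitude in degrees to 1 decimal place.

55.2°

For equal true areas on Mercator, apparent areas scale as sec²φ, so the ratio is cos²φ₂ / cos²φ₁.
cos²φ₂ / cos²φ₁ = 2.99  ⇒  cos φ₁ = cos 9.5° / √2.99 = 0.9863/1.729 = 0.5704.
φ₁ = arccos(0.5704) ≈ 55.2°.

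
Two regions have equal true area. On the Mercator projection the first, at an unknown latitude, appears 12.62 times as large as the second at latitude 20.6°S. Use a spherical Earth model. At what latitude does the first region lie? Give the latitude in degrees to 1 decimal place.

74.7°

Mercator areal scale is sec²φ, so apparent-area ratio = sec²φ₁ / sec²φ₂ = cos²φ₂ / cos²φ₁.
cos²φ₂ / cos²φ₁ = 12.62  ⇒  cos φ₁ = cos 20.6° / √12.62 = 0.9361/3.552 = 0.2635.
φ₁ = arccos(0.2635) ≈ 74.7°.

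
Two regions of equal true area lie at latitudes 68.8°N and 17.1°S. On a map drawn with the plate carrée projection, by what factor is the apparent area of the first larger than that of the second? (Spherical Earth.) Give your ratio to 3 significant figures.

2.64

For the equirectangular projection with φ₀ = 0 (plate carrée), h = 1 along meridians and k = sec φ along parallels.
Areal scale at 68.8°: h·k = 1.000 × 2.765 = 2.765.
Areal scale at 17.1°: h·k = 1.000 × 1.046 = 1.046.
Ratio = 2.765/1.046 ≈ 2.64.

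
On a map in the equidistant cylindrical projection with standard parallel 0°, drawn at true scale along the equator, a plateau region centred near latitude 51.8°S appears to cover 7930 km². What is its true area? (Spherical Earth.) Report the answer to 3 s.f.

In the plate carrée (x = Rλ, y = Rφ), meridians are true-scale (h = 1) and parallels are stretched by k = sec φ.
Areal scale = h·k = 1 × sec φ; at 51.8°, h = 1.000, k = 1.617, so h·k = 1.617.
True area = apparent / (areal scale) = 7930 / 1.617 ≈ 4900 km².

4900 km²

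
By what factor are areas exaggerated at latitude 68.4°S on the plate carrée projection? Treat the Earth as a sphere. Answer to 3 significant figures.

For the equirectangular projection with φ₀ = 0 (plate carrée), h = 1 along meridians and k = sec φ along parallels.
Areal scale = h·k = 1 × sec φ; at 68.4°, h = 1.000, k = 2.716, so h·k = 2.716.

2.72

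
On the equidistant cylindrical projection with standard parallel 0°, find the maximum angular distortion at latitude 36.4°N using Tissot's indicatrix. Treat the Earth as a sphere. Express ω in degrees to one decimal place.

12.4°

In the plate carrée (x = Rλ, y = Rφ), meridians are true-scale (h = 1) and parallels are stretched by k = sec φ.
At 36.4°: h = 1.000, k = 1.242; principal scales a = 1.242, b = 1.000.
sin(ω/2) = (a − b)/(a + b) = 0.2424/2.242 = 0.1081, so ω = 2 arcsin(0.1081) ≈ 12.4°.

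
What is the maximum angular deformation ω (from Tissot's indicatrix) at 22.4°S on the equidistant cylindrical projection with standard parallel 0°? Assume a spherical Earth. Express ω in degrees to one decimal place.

4.5°

For the equirectangular projection with φ₀ = 0 (plate carrée), h = 1 along meridians and k = sec φ along parallels.
At 22.4°: h = 1.000, k = 1.082; principal scales a = 1.082, b = 1.000.
sin(ω/2) = (a − b)/(a + b) = 0.08161/2.082 = 0.03921, so ω = 2 arcsin(0.03921) ≈ 4.5°.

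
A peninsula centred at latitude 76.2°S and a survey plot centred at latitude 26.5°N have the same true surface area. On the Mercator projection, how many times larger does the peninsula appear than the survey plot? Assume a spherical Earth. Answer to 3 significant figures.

14.1

Mercator is conformal with k = sec φ, so areal scale = k² = sec²φ.
At 76.2°: sec²(76.2°) = 1/0.2385² = 17.58.
At 26.5°: sec²(26.5°) = 1/0.8949² = 1.249.
Ratio = 17.58/1.249 = cos²(26.5°)/cos²(76.2°) ≈ 14.1.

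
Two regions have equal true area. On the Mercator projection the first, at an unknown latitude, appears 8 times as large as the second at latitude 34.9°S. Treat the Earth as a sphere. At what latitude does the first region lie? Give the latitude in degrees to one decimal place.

73.1°

Mercator areal scale is sec²φ, so apparent-area ratio = sec²φ₁ / sec²φ₂ = cos²φ₂ / cos²φ₁.
cos²φ₂ / cos²φ₁ = 8  ⇒  cos φ₁ = cos 34.9° / √8 = 0.8202/2.828 = 0.2900.
φ₁ = arccos(0.2900) ≈ 73.1°.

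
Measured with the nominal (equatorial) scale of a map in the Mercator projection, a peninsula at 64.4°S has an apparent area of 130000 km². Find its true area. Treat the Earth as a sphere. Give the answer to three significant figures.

Mercator is conformal, so the point scale is isotropic: h = k = sec φ = 1/cos φ.
Areal scale = k² = sec²φ = 1/cos²(64.4°) = 1/0.4321² = 5.356.
True area = apparent / (areal scale) = 130000 / 5.356 ≈ 24300 km².

24300 km²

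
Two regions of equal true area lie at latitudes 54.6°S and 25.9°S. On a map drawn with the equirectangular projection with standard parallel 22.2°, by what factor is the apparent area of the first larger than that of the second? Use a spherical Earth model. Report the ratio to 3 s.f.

With standard parallel φ₀ = 22.2°, the equirectangular projection gives x = Rλ cos φ₀, y = Rφ, so h = 1 and k = cos 22.2° / cos φ.
Areal scale at 54.6°: h·k = 1.000 × 1.598 = 1.598.
Areal scale at 25.9°: h·k = 1.000 × 1.029 = 1.029.
Ratio = 1.598/1.029 ≈ 1.55.

1.55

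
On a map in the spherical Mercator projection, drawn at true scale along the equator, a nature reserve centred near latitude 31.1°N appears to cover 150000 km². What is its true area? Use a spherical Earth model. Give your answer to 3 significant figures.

Mercator is conformal, so the point scale is isotropic: h = k = sec φ = 1/cos φ.
Areal scale = k² = sec²φ = 1/cos²(31.1°) = 1/0.8563² = 1.364.
True area = apparent / (areal scale) = 150000 / 1.364 ≈ 110000 km².

110000 km²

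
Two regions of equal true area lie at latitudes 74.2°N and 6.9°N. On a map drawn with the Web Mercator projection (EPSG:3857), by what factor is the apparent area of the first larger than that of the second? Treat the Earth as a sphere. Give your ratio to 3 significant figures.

13.3

Mercator is conformal with k = sec φ, so areal scale = k² = sec²φ.
At 74.2°: sec²(74.2°) = 1/0.2723² = 13.49.
At 6.9°: sec²(6.9°) = 1/0.9928² = 1.015.
Ratio = 13.49/1.015 = cos²(6.9°)/cos²(74.2°) ≈ 13.3.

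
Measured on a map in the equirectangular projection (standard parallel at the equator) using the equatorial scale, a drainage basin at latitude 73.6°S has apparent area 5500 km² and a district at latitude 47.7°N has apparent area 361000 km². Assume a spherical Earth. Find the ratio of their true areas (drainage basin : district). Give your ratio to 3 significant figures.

0.00639

On the plate carrée, areal scale = h·k = 1 × sec φ, so true area = apparent × cos φ.
True area of drainage basin: 5500 × cos(73.6°) = 5500 × 0.2823 = 1553 km².
True area of district: 361000 × cos(47.7°) = 361000 × 0.6730 = 243000 km².
Ratio = 1553 / 243000 ≈ 0.00639.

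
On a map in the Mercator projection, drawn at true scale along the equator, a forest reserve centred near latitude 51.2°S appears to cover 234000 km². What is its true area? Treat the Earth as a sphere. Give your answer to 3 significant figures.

For Mercator, h = k = sec φ (a conformal cylindrical projection has a single point scale, 1/cos φ).
Areal scale = k² = sec²φ = 1/cos²(51.2°) = 1/0.6266² = 2.547.
True area = apparent / (areal scale) = 234000 / 2.547 ≈ 91900 km².

91900 km²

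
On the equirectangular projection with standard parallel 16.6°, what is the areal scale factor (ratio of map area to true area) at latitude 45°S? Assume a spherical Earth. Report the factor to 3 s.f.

The equidistant cylindrical projection with φ₀ = 16.6° has h = 1 (meridians true) and k = cos φ₀ / cos φ along parallels.
Areal scale = h·k = 1 × cos φ₀ / cos φ; at 45°, h = 1.000, k = 1.355, so h·k = 1.355.

1.36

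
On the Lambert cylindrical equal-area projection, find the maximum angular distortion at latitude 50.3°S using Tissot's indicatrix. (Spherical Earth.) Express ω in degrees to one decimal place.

The Lambert cylindrical equal-area projection is the cylindrical equal-area projection with its standard parallel at the equator (φ₀ = 0). Cylindrical equal-area (φ₀ = 0°): h = cos φ / cos 0° along meridians, k = cos 0° / cos φ along parallels; h·k = 1.
At 50.3°: h = 0.6388, k = 1.566; principal scales a = 1.566, b = 0.6388.
sin(ω/2) = (a − b)/(a + b) = 0.9267/2.204 = 0.4204, so ω = 2 arcsin(0.4204) ≈ 49.7°.

49.7°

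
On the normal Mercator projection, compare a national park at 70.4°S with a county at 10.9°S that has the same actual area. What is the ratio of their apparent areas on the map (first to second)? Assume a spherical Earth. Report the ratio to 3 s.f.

8.57

Mercator is conformal with k = sec φ, so areal scale = k² = sec²φ.
At 70.4°: sec²(70.4°) = 1/0.3355² = 8.887.
At 10.9°: sec²(10.9°) = 1/0.9820² = 1.037.
Ratio = 8.887/1.037 = cos²(10.9°)/cos²(70.4°) ≈ 8.57.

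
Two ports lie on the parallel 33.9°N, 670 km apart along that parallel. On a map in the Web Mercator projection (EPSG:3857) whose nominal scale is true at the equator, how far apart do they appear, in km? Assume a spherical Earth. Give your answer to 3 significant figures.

807 km

The Mercator projection is conformal; its linear scale factor is the same in every direction and equals sec φ = 1/cos φ.
Along the parallel, k = sec 33.9° = 1/0.8300 = 1.205.
Map distance = 670 × 1.205 ≈ 807 km.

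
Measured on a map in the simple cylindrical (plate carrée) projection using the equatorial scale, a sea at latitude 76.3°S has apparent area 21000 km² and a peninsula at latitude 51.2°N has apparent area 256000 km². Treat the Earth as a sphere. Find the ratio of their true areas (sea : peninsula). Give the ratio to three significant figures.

Plate carrée has h = 1 and k = sec φ, giving areal scale sec φ; true area = (apparent area) · cos φ.
True area of sea: 21000 × cos(76.3°) = 21000 × 0.2368 = 4974 km².
True area of peninsula: 256000 × cos(51.2°) = 256000 × 0.6266 = 160400 km².
Ratio = 4974 / 160400 ≈ 0.0310.

0.0310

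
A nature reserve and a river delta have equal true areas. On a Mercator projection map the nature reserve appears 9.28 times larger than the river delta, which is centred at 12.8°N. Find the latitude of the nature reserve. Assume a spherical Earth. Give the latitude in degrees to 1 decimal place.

On Mercator, (apparent₁)/(apparent₂) = sec²φ₁ / sec²φ₂ when true areas are equal.
cos²φ₂ / cos²φ₁ = 9.28  ⇒  cos φ₁ = cos 12.8° / √9.28 = 0.9751/3.046 = 0.3201.
φ₁ = arccos(0.3201) ≈ 71.3°.

71.3°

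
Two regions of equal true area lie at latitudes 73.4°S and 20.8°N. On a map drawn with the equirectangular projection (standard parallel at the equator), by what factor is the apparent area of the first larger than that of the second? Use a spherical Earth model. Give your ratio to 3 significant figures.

3.27

Plate carrée maps x = Rλ, y = Rφ. The meridian scale is h = 1 and the parallel scale is k = 1/cos φ = sec φ.
Areal scale at 73.4°: h·k = 1.000 × 3.500 = 3.500.
Areal scale at 20.8°: h·k = 1.000 × 1.070 = 1.070.
Ratio = 3.500/1.070 ≈ 3.27.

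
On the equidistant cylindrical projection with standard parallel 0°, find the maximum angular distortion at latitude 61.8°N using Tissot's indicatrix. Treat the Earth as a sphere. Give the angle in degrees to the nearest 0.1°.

42.0°

In the plate carrée (x = Rλ, y = Rφ), meridians are true-scale (h = 1) and parallels are stretched by k = sec φ.
At 61.8°: h = 1.000, k = 2.116; principal scales a = 2.116, b = 1.000.
sin(ω/2) = (a − b)/(a + b) = 1.116/3.116 = 0.3582, so ω = 2 arcsin(0.3582) ≈ 42.0°.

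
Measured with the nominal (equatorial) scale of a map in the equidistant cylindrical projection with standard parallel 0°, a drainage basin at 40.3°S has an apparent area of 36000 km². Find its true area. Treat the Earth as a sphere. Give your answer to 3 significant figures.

27500 km²

For the equirectangular projection with φ₀ = 0 (plate carrée), h = 1 along meridians and k = sec φ along parallels.
Areal scale = h·k = 1 × sec φ; at 40.3°, h = 1.000, k = 1.311, so h·k = 1.311.
True area = apparent / (areal scale) = 36000 / 1.311 ≈ 27500 km².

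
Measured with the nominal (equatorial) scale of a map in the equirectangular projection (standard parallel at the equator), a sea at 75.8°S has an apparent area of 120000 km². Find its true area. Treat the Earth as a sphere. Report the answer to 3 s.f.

In the plate carrée (x = Rλ, y = Rφ), meridians are true-scale (h = 1) and parallels are stretched by k = sec φ.
Areal scale = h·k = 1 × sec φ; at 75.8°, h = 1.000, k = 4.077, so h·k = 4.077.
True area = apparent / (areal scale) = 120000 / 4.077 ≈ 29400 km².

29400 km²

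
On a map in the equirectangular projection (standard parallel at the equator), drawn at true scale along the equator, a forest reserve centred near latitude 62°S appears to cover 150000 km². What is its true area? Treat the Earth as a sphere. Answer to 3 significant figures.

70400 km²

In the plate carrée (x = Rλ, y = Rφ), meridians are true-scale (h = 1) and parallels are stretched by k = sec φ.
Areal scale = h·k = 1 × sec φ; at 62°, h = 1.000, k = 2.130, so h·k = 2.130.
True area = apparent / (areal scale) = 150000 / 2.130 ≈ 70400 km².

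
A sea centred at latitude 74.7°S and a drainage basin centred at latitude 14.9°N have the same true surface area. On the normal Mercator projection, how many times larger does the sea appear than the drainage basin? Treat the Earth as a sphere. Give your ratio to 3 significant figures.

On Mercator, area is exaggerated by sec²φ = 1/cos²φ.
At 74.7°: sec²(74.7°) = 1/0.2639² = 14.36.
At 14.9°: sec²(14.9°) = 1/0.9664² = 1.071.
Ratio = 14.36/1.071 = cos²(14.9°)/cos²(74.7°) ≈ 13.4.

13.4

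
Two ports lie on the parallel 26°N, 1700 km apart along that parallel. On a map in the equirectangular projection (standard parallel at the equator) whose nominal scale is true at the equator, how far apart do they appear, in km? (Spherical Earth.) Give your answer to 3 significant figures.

In the plate carrée (x = Rλ, y = Rφ), meridians are true-scale (h = 1) and parallels are stretched by k = sec φ.
Along the parallel, k = sec 26° = 1/0.8988 = 1.113.
Map distance = 1700 × 1.113 ≈ 1890 km.

1890 km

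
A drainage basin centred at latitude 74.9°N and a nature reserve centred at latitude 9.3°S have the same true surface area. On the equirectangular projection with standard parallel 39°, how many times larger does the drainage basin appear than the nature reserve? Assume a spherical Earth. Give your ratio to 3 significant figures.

3.79

With standard parallel φ₀ = 39°, the equirectangular projection gives x = Rλ cos φ₀, y = Rφ, so h = 1 and k = cos 39° / cos φ.
Areal scale at 74.9°: h·k = 1.000 × 2.983 = 2.983.
Areal scale at 9.3°: h·k = 1.000 × 0.7875 = 0.7875.
Ratio = 2.983/0.7875 ≈ 3.79.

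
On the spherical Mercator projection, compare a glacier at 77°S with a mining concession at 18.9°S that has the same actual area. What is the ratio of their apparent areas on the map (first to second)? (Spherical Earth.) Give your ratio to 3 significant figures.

Mercator areal scale is sec²φ.
At 77°: sec²(77°) = 1/0.2250² = 19.76.
At 18.9°: sec²(18.9°) = 1/0.9461² = 1.117.
Ratio = 19.76/1.117 = cos²(18.9°)/cos²(77°) ≈ 17.7.

17.7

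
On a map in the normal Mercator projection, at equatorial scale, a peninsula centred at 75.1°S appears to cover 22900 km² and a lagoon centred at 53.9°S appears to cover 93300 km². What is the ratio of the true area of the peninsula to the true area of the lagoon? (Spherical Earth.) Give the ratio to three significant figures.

On Mercator the areal scale is sec²φ, so true area = apparent × cos²φ.
True area of peninsula: 22900 × cos²(75.1°) = 22900 × 0.06612 = 1514 km².
True area of lagoon: 93300 × cos²(53.9°) = 93300 × 0.3472 = 32390 km².
Ratio = 1514 / 32390 ≈ 0.0467.

0.0467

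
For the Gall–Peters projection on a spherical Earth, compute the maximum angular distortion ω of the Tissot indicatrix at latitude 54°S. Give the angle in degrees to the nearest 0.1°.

The Gall–Peters projection is cylindrical equal-area with φ₀ = 45°. For cylindrical equal-area with standard parallel φ₀, h = cos φ / cos φ₀ and k = cos φ₀ / cos φ, so h·k = 1.
At 54°: h = 0.8313, k = 1.203; principal scales a = 1.203, b = 0.8313.
sin(ω/2) = (a − b)/(a + b) = 0.3717/2.034 = 0.1827, so ω = 2 arcsin(0.1827) ≈ 21.1°.

21.1°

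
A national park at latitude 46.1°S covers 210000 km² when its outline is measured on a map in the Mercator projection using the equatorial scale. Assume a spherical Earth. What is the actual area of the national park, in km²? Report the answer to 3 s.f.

101000 km²

The Mercator projection is conformal; its linear scale factor is the same in every direction and equals sec φ = 1/cos φ.
Areal scale = k² = sec²φ = 1/cos²(46.1°) = 1/0.6934² = 2.080.
True area = apparent / (areal scale) = 210000 / 2.080 ≈ 101000 km².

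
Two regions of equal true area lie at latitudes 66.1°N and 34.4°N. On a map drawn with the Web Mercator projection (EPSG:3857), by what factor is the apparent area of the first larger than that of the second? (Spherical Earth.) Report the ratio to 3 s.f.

Mercator areal scale is sec²φ.
At 66.1°: sec²(66.1°) = 1/0.4051² = 6.092.
At 34.4°: sec²(34.4°) = 1/0.8251² = 1.469.
Ratio = 6.092/1.469 = cos²(34.4°)/cos²(66.1°) ≈ 4.15.

4.15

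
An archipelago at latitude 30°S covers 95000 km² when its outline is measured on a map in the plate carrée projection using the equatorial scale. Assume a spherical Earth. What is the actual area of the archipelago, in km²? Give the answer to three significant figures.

82300 km²

In the plate carrée (x = Rλ, y = Rφ), meridians are true-scale (h = 1) and parallels are stretched by k = sec φ.
Areal scale = h·k = 1 × sec φ; at 30°, h = 1.000, k = 1.155, so h·k = 1.155.
True area = apparent / (areal scale) = 95000 / 1.155 ≈ 82300 km².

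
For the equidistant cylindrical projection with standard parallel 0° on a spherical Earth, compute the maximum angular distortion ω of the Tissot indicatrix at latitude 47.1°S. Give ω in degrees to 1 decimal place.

21.9°

In the plate carrée (x = Rλ, y = Rφ), meridians are true-scale (h = 1) and parallels are stretched by k = sec φ.
At 47.1°: h = 1.000, k = 1.469; principal scales a = 1.469, b = 1.000.
sin(ω/2) = (a − b)/(a + b) = 0.4690/2.469 = 0.1900, so ω = 2 arcsin(0.1900) ≈ 21.9°.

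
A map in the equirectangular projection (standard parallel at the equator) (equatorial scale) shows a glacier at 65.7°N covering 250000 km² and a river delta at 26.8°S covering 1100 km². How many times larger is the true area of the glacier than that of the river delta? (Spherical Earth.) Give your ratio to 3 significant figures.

105

Plate carrée has h = 1 and k = sec φ, giving areal scale sec φ; true area = (apparent area) · cos φ.
True area of glacier: 250000 × cos(65.7°) = 250000 × 0.4115 = 102900 km².
True area of river delta: 1100 × cos(26.8°) = 1100 × 0.8926 = 981.8 km².
Ratio = 102900 / 981.8 ≈ 105.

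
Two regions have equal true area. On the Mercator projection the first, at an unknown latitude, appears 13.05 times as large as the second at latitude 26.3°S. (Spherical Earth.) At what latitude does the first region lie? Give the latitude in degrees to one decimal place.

75.6°

Mercator areal scale is sec²φ, so apparent-area ratio = sec²φ₁ / sec²φ₂ = cos²φ₂ / cos²φ₁.
cos²φ₂ / cos²φ₁ = 13.05  ⇒  cos φ₁ = cos 26.3° / √13.05 = 0.8965/3.612 = 0.2482.
φ₁ = arccos(0.2482) ≈ 75.6°.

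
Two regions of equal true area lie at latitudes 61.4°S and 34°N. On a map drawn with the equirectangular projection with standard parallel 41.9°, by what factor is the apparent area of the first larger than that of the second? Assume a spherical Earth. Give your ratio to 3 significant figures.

In the equirectangular projection with standard parallel φ₀ = 41.9° (x = Rλ cos φ₀, y = Rφ), meridians are true-scale (h = 1) and the parallel scale is k = cos φ₀ / cos φ.
Areal scale at 61.4°: h·k = 1.000 × 1.555 = 1.555.
Areal scale at 34°: h·k = 1.000 × 0.8978 = 0.8978.
Ratio = 1.555/0.8978 ≈ 1.73.

1.73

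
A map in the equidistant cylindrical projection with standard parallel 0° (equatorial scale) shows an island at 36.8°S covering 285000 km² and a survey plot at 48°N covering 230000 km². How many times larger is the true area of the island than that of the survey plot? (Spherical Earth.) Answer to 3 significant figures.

1.48

On the plate carrée, areal scale = h·k = 1 × sec φ, so true area = apparent × cos φ.
True area of island: 285000 × cos(36.8°) = 285000 × 0.8007 = 228200 km².
True area of survey plot: 230000 × cos(48°) = 230000 × 0.6691 = 153900 km².
Ratio = 228200 / 153900 ≈ 1.48.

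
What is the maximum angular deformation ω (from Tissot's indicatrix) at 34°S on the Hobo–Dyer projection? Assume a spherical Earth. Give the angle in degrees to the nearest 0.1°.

5.0°

The Hobo–Dyer projection is cylindrical equal-area with φ₀ = 37.5°. For cylindrical equal-area with standard parallel φ₀, h = cos φ / cos φ₀ and k = cos φ₀ / cos φ, so h·k = 1.
At 34°: h = 1.045, k = 0.9570; principal scales a = 1.045, b = 0.9570.
sin(ω/2) = (a − b)/(a + b) = 0.08802/2.002 = 0.04397, so ω = 2 arcsin(0.04397) ≈ 5.0°.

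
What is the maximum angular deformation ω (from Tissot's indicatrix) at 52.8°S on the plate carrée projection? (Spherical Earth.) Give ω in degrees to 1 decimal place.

For the equirectangular projection with φ₀ = 0 (plate carrée), h = 1 along meridians and k = sec φ along parallels.
At 52.8°: h = 1.000, k = 1.654; principal scales a = 1.654, b = 1.000.
sin(ω/2) = (a − b)/(a + b) = 0.6540/2.654 = 0.2464, so ω = 2 arcsin(0.2464) ≈ 28.5°.

28.5°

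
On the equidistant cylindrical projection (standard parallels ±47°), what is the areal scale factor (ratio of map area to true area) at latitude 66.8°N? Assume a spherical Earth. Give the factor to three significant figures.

1.73

In the equirectangular projection with standard parallel φ₀ = 47° (x = Rλ cos φ₀, y = Rφ), meridians are true-scale (h = 1) and the parallel scale is k = cos φ₀ / cos φ.
Areal scale = h·k = 1 × cos φ₀ / cos φ; at 66.8°, h = 1.000, k = 1.731, so h·k = 1.731.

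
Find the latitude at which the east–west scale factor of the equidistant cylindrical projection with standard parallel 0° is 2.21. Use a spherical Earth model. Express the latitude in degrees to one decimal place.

Plate carrée: h = 1, k = sec φ along parallels.
sec φ = 2.21  ⇒  cos φ = 0.4525  ⇒  φ ≈ 63.1°.

63.1°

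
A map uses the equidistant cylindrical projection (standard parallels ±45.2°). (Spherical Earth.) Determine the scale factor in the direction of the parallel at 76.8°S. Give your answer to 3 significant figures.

3.09

With standard parallel φ₀ = 45.2°, the equirectangular projection gives x = Rλ cos φ₀, y = Rφ, so h = 1 and k = cos 45.2° / cos φ.
k = cos 45.2° / cos 76.8° = 0.7046/0.2284 = 3.086.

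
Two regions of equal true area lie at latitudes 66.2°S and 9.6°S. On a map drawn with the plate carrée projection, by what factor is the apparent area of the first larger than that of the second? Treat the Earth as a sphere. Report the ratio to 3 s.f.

2.44

In the plate carrée (x = Rλ, y = Rφ), meridians are true-scale (h = 1) and parallels are stretched by k = sec φ.
Areal scale at 66.2°: h·k = 1.000 × 2.478 = 2.478.
Areal scale at 9.6°: h·k = 1.000 × 1.014 = 1.014.
Ratio = 2.478/1.014 ≈ 2.44.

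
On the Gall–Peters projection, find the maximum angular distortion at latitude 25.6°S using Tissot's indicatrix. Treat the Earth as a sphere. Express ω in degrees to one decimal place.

Gall–Peters is a cylindrical equal-area projection with standard parallels at ±45°. A cylindrical equal-area projection with standard parallel φ₀ has meridian scale h = cos φ / cos φ₀ and parallel scale k = cos φ₀ / cos φ (so areas are preserved, h·k = 1).
At 25.6°: h = 1.275, k = 0.7841; principal scales a = 1.275, b = 0.7841.
sin(ω/2) = (a − b)/(a + b) = 0.4913/2.059 = 0.2386, so ω = 2 arcsin(0.2386) ≈ 27.6°.

27.6°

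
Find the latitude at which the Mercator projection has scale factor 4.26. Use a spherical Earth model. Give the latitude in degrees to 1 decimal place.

Mercator scale is k = sec φ = 1/cos φ.
1/cos φ = 4.26  ⇒  cos φ = 0.2347  ⇒  φ = arccos(0.2347) ≈ 76.4°.

76.4°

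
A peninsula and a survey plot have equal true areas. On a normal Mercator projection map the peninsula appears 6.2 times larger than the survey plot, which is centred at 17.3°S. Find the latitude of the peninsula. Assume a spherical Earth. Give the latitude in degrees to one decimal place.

Mercator areal scale is sec²φ, so apparent-area ratio = sec²φ₁ / sec²φ₂ = cos²φ₂ / cos²φ₁.
cos²φ₂ / cos²φ₁ = 6.2  ⇒  cos φ₁ = cos 17.3° / √6.2 = 0.9548/2.490 = 0.3834.
φ₁ = arccos(0.3834) ≈ 67.5°.

67.5°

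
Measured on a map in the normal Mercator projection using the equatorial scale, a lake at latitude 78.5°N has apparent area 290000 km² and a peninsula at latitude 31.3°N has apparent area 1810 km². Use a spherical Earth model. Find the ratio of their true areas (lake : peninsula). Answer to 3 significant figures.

8.72

On Mercator the areal scale is sec²φ, so true area = apparent × cos²φ.
True area of lake: 290000 × cos²(78.5°) = 290000 × 0.03975 = 11530 km².
True area of peninsula: 1810 × cos²(31.3°) = 1810 × 0.7301 = 1321 km².
Ratio = 11530 / 1321 ≈ 8.72.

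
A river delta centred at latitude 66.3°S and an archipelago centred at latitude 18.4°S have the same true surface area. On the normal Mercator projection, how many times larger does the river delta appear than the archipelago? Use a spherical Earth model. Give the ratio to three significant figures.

Mercator areal scale is sec²φ.
At 66.3°: sec²(66.3°) = 1/0.4019² = 6.190.
At 18.4°: sec²(18.4°) = 1/0.9489² = 1.111.
Ratio = 6.190/1.111 = cos²(18.4°)/cos²(66.3°) ≈ 5.57.

5.57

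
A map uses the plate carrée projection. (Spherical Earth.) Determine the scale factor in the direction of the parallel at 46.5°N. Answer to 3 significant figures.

1.45

Plate carrée maps x = Rλ, y = Rφ. The meridian scale is h = 1 and the parallel scale is k = 1/cos φ = sec φ.
k = 1/cos 46.5° = 1/0.6884 = 1.453.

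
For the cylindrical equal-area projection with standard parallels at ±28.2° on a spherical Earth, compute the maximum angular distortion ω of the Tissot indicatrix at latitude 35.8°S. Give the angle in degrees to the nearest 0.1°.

For cylindrical equal-area with standard parallel φ₀, h = cos φ / cos φ₀ and k = cos φ₀ / cos φ, so h·k = 1.
At 35.8°: h = 0.9203, k = 1.087; principal scales a = 1.087, b = 0.9203.
sin(ω/2) = (a − b)/(a + b) = 0.1663/2.007 = 0.08286, so ω = 2 arcsin(0.08286) ≈ 9.5°.

9.5°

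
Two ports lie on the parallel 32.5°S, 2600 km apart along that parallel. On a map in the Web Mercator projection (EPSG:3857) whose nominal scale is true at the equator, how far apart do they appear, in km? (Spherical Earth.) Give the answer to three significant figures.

The Mercator projection is conformal; its linear scale factor is the same in every direction and equals sec φ = 1/cos φ.
Along the parallel, k = sec 32.5° = 1/0.8434 = 1.186.
Map distance = 2600 × 1.186 ≈ 3080 km.

3080 km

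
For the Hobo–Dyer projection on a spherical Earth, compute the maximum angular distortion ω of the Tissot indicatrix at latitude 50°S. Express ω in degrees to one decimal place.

23.9°

Hobo–Dyer is a cylindrical equal-area projection with standard parallels at ±37.5°. Cylindrical equal-area (φ₀ = 37.5°): h = cos φ / cos 37.5° along meridians, k = cos 37.5° / cos φ along parallels; h·k = 1.
At 50°: h = 0.8102, k = 1.234; principal scales a = 1.234, b = 0.8102.
sin(ω/2) = (a − b)/(a + b) = 0.4240/2.044 = 0.2074, so ω = 2 arcsin(0.2074) ≈ 23.9°.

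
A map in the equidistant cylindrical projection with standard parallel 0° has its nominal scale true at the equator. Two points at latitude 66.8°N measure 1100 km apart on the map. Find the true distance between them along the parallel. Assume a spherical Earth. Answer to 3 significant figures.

Plate carrée maps x = Rλ, y = Rφ. The meridian scale is h = 1 and the parallel scale is k = 1/cos φ = sec φ.
Along the parallel at 66.8°, map distances are exaggerated by k = sec 66.8° = 2.538.
True distance = 1100 / 2.538 = 1100 × cos 66.8° ≈ 433 km.

433 km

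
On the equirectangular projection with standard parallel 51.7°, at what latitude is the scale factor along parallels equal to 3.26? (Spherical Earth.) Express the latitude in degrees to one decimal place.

The equidistant cylindrical projection with φ₀ = 51.7° has h = 1 (meridians true) and k = cos φ₀ / cos φ along parallels.
k = cos φ₀ / cos φ = 3.26  ⇒  cos φ = cos 51.7° / 3.26 = 0.1901.
φ = arccos(0.1901) ≈ 79.0°.

79.0°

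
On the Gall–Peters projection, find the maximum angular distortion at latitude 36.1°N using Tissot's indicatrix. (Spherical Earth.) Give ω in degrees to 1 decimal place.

15.2°

The Gall–Peters projection is cylindrical equal-area with φ₀ = 45°. For cylindrical equal-area with standard parallel φ₀, h = cos φ / cos φ₀ and k = cos φ₀ / cos φ, so h·k = 1.
At 36.1°: h = 1.143, k = 0.8751; principal scales a = 1.143, b = 0.8751.
sin(ω/2) = (a − b)/(a + b) = 0.2675/2.018 = 0.1326, so ω = 2 arcsin(0.1326) ≈ 15.2°.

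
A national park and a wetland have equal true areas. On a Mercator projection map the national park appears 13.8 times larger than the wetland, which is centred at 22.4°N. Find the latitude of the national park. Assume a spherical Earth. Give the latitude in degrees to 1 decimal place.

75.6°

For equal true areas on Mercator, apparent areas scale as sec²φ, so the ratio is cos²φ₂ / cos²φ₁.
cos²φ₂ / cos²φ₁ = 13.8  ⇒  cos φ₁ = cos 22.4° / √13.8 = 0.9245/3.715 = 0.2489.
φ₁ = arccos(0.2489) ≈ 75.6°.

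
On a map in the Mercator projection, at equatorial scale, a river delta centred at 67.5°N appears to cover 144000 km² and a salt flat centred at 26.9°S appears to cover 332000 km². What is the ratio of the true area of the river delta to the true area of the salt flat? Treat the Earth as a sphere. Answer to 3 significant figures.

Mercator's areal exaggeration is sec²φ; hence true area = (apparent area) · cos²φ.
True area of river delta: 144000 × cos²(67.5°) = 144000 × 0.1464 = 21090 km².
True area of salt flat: 332000 × cos²(26.9°) = 332000 × 0.7953 = 264000 km².
Ratio = 21090 / 264000 ≈ 0.0799.

0.0799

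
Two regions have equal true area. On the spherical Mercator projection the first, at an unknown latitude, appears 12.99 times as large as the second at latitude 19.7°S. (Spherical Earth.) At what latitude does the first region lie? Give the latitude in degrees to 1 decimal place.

74.9°

On Mercator, (apparent₁)/(apparent₂) = sec²φ₁ / sec²φ₂ when true areas are equal.
cos²φ₂ / cos²φ₁ = 12.99  ⇒  cos φ₁ = cos 19.7° / √12.99 = 0.9415/3.604 = 0.2612.
φ₁ = arccos(0.2612) ≈ 74.9°.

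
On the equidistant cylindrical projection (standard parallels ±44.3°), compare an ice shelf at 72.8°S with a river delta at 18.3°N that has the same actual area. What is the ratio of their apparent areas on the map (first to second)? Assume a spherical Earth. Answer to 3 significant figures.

3.21

With standard parallel φ₀ = 44.3°, the equirectangular projection gives x = Rλ cos φ₀, y = Rφ, so h = 1 and k = cos 44.3° / cos φ.
Areal scale at 72.8°: h·k = 1.000 × 2.420 = 2.420.
Areal scale at 18.3°: h·k = 1.000 × 0.7538 = 0.7538.
Ratio = 2.420/0.7538 ≈ 3.21.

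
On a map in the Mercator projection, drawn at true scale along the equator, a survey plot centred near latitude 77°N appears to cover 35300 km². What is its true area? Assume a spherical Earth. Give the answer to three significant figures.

For Mercator, h = k = sec φ (a conformal cylindrical projection has a single point scale, 1/cos φ).
Areal scale = k² = sec²φ = 1/cos²(77°) = 1/0.2250² = 19.76.
True area = apparent / (areal scale) = 35300 / 19.76 ≈ 1790 km².

1790 km²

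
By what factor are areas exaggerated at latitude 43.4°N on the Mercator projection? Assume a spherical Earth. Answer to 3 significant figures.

Mercator is conformal, so the point scale is isotropic: h = k = sec φ = 1/cos φ.
Areal scale = k² = sec²φ = 1/cos²(43.4°) = 1/0.7266² = 1.894.

1.89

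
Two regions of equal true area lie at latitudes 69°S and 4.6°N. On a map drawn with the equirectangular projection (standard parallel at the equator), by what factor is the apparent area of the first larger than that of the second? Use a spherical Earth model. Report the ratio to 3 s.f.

Plate carrée maps x = Rλ, y = Rφ. The meridian scale is h = 1 and the parallel scale is k = 1/cos φ = sec φ.
Areal scale at 69°: h·k = 1.000 × 2.790 = 2.790.
Areal scale at 4.6°: h·k = 1.000 × 1.003 = 1.003.
Ratio = 2.790/1.003 ≈ 2.78.

2.78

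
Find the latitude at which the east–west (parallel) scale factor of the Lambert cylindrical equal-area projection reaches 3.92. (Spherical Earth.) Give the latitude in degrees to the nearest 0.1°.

75.2°

The Lambert cylindrical equal-area projection is the cylindrical equal-area projection with its standard parallel at the equator (φ₀ = 0). For cylindrical equal-area with standard parallel φ₀, h = cos φ / cos φ₀ and k = cos φ₀ / cos φ, so h·k = 1.
k = cos φ₀ / cos φ = 3.92  ⇒  cos φ = cos 0° / 3.92 = 0.2551.
φ = arccos(0.2551) ≈ 75.2°.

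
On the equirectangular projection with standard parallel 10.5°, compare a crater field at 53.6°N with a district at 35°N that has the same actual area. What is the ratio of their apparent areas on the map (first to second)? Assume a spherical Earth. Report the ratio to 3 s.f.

1.38

The equidistant cylindrical projection with φ₀ = 10.5° has h = 1 (meridians true) and k = cos φ₀ / cos φ along parallels.
Areal scale at 53.6°: h·k = 1.000 × 1.657 = 1.657.
Areal scale at 35°: h·k = 1.000 × 1.200 = 1.200.
Ratio = 1.657/1.200 ≈ 1.38.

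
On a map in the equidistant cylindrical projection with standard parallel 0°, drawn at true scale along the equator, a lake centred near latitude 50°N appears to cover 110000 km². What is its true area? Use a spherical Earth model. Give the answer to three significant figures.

70700 km²

In the plate carrée (x = Rλ, y = Rφ), meridians are true-scale (h = 1) and parallels are stretched by k = sec φ.
Areal scale = h·k = 1 × sec φ; at 50°, h = 1.000, k = 1.556, so h·k = 1.556.
True area = apparent / (areal scale) = 110000 / 1.556 ≈ 70700 km².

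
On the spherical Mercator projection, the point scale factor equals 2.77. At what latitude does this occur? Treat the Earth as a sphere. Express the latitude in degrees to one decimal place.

68.8°

Mercator scale is k = sec φ = 1/cos φ.
1/cos φ = 2.77  ⇒  cos φ = 0.3610  ⇒  φ = arccos(0.3610) ≈ 68.8°.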